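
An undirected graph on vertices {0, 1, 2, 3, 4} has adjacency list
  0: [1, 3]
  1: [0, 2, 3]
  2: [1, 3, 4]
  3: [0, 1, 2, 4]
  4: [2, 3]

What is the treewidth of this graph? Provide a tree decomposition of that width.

Treewidth 2.
One optimal decomposition is:
Bags: B1 = {1, 2, 3}  B2 = {2, 3, 4}  B3 = {0, 1, 3}
Tree: B1–B2, B1–B3

Each bag holds 3 vertices, so the decomposition has width 2, which upper-bounds the treewidth. Conversely, {0, 1, 3} is a clique of size 3, and the vertices of any clique must share a bag in every tree decomposition; so some bag has ≥ 3 vertices and tw(G) ≥ 2. The upper and lower bounds meet at 2, so that is the treewidth.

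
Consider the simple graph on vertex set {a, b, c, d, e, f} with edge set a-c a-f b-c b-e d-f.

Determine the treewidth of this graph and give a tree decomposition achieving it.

The largest bag has 2 vertices, giving width 1; this decomposition certifies tw(G) ≤ 1. Since G has at least one edge (e.g. e–b), it is not an edgeless graph, so tw(G) ≥ 1. Hence tw(G) = 1 exactly.

Treewidth 1.
Bags: B1 = {b, e}  B2 = {b, c}  B3 = {a, c}  B4 = {a, f}  B5 = {d, f}
Tree: B1–B2, B2–B3, B3–B4, B4–B5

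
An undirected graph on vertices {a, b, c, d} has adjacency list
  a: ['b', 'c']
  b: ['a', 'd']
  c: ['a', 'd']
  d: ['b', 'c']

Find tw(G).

2

A width-2 tree decomposition is:
Bags: B1 = {a, b, d}  B2 = {a, c, d}
Tree: B1–B2
Every bag has size at most 3, so the width is 3 − 1 = 2 and tw(G) ≤ 2. For the lower bound, G contains the cycle a–b–d–c–a, so G is not a forest; only forests have treewidth ≤ 1, hence tw(G) ≥ 2. Therefore the treewidth is 2.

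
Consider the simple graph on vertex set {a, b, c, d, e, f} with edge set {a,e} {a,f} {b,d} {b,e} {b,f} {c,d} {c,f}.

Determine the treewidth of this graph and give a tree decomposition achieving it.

Each bag holds 3 vertices, so the decomposition has width 2, which upper-bounds the treewidth. Since a–e–b–f–a is a cycle in G, G is not acyclic. Forests are exactly the graphs of treewidth ≤ 1, so tw(G) ≥ 2. Combining the bounds, tw(G) = 2.

Treewidth 2.
Bags: B1 = {a, e, f}  B2 = {b, e, f}  B3 = {b, c, f}  B4 = {b, c, d}
Tree: B1–B2, B2–B3, B3–B4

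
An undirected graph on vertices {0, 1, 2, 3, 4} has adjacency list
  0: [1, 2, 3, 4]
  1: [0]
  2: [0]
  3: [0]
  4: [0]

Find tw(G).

1

A width-1 tree decomposition is:
Bags: B1 = {0, 1}  B2 = {0, 4}  B3 = {0, 3}  B4 = {0, 2}
Tree: B1–B2, B1–B3, B1–B4
The largest bag has 2 vertices, giving width 1; this decomposition certifies tw(G) ≤ 1. G has an edge, so its treewidth is at least 1. Combining the bounds, tw(G) = 1.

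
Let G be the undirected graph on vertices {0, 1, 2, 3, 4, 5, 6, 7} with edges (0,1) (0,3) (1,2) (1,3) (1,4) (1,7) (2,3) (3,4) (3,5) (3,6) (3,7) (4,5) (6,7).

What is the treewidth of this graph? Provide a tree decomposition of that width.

Every bag has size at most 3, so the width is 3 − 1 = 2 and tw(G) ≤ 2. Conversely, {0, 1, 3} is a clique of size 3, and the vertices of any clique must share a bag in every tree decomposition; so some bag has ≥ 3 vertices and tw(G) ≥ 2. Therefore the treewidth is 2.

Treewidth 2.
One optimal decomposition is:
Bags: B1 = {1, 3, 7}  B2 = {3, 6, 7}  B3 = {1, 3, 4}  B4 = {0, 1, 3}  B5 = {3, 4, 5}  B6 = {1, 2, 3}
Tree: B1–B2, B1–B3, B1–B4, B3–B5, B1–B6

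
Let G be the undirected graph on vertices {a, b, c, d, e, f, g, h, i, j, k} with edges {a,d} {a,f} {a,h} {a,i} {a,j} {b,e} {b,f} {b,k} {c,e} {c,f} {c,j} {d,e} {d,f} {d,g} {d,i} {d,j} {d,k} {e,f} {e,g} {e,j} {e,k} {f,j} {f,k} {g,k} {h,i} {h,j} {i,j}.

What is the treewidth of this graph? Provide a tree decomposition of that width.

Treewidth 3.
One optimal decomposition is:
Bags: B1 = {d, e, f, k}  B2 = {d, e, f, j}  B3 = {d, e, g, k}  B4 = {b, e, f, k}  B5 = {a, d, f, j}  B6 = {c, e, f, j}  B7 = {a, d, i, j}  B8 = {a, h, i, j}
Tree: B1–B2, B1–B3, B1–B4, B2–B5, B2–B6, B5–B7, B7–B8

Every bag has size at most 4, so the width is 4 − 1 = 3 and tw(G) ≤ 3. For the lower bound, the 4 vertices {d, e, g, k} are pairwise adjacent, and any tree decomposition puts a clique entirely inside one bag — forcing width ≥ 3. Combining the bounds, tw(G) = 3.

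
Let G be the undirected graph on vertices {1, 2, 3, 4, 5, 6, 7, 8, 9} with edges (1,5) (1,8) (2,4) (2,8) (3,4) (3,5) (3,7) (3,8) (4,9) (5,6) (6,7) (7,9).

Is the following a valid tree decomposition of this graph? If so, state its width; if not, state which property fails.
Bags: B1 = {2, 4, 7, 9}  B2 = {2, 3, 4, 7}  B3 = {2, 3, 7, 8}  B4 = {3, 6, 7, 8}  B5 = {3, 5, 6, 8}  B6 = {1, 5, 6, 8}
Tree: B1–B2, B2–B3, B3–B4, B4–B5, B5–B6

Vertex coverage: the bags together contain {1, 2, 3, 4, 5, 6, 7, 8, 9}, the full vertex set. Edge coverage: each edge of G has both endpoints in at least one bag. Running intersection: for every vertex, the bags containing it form a connected subtree. All three properties hold, so this is a valid tree decomposition of width max|bag| − 1 = 3, and hence tw(G) ≤ 3.

Yes; width 3.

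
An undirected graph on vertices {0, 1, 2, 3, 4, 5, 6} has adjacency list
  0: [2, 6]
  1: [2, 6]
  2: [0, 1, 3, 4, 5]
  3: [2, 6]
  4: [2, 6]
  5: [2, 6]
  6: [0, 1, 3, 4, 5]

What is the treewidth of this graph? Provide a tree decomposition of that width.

Treewidth 2.
One optimal decomposition is:
Bags: B1 = {2, 5, 6}  B2 = {1, 2, 6}  B3 = {0, 2, 6}  B4 = {2, 3, 6}  B5 = {2, 4, 6}
Tree: B1–B2, B2–B3, B3–B4, B4–B5

Every bag has size at most 3, so the width is 3 − 1 = 2 and tw(G) ≤ 2. The edges 6–5–2–1–6 form a cycle, so G is not a tree and its treewidth is at least 2. Hence tw(G) = 2 exactly.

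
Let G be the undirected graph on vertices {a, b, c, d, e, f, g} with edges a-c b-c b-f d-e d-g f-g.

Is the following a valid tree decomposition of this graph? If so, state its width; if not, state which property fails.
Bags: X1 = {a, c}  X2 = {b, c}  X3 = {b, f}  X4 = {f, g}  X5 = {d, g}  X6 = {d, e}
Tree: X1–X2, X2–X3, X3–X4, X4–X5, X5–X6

Yes; width 1.

Vertex coverage: the bags together contain {a, b, c, d, e, f, g}, the full vertex set. Edge coverage: each edge of G has both endpoints in at least one bag. Running intersection: for every vertex, the bags containing it form a connected subtree. All three properties hold, so this is a valid tree decomposition of width max|bag| − 1 = 1, and hence tw(G) ≤ 1.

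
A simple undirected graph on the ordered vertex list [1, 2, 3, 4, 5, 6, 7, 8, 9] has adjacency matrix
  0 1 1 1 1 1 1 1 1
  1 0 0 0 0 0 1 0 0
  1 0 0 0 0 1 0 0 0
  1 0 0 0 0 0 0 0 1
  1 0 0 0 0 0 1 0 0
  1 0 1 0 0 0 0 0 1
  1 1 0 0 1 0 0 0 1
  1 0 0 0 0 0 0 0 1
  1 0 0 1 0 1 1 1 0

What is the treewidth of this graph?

A width-2 tree decomposition is:
Bags: B1 = {1, 7, 9}  B2 = {1, 6, 9}  B3 = {1, 2, 7}  B4 = {1, 8, 9}  B5 = {1, 5, 7}  B6 = {1, 3, 6}  B7 = {1, 4, 9}
Tree: B1–B2, B1–B3, B1–B4, B3–B5, B2–B6, B2–B7
Every bag has size at most 3, so the width is 3 − 1 = 2 and tw(G) ≤ 2. Conversely, {1, 8, 9} is a clique of size 3, and the vertices of any clique must share a bag in every tree decomposition; so some bag has ≥ 3 vertices and tw(G) ≥ 2. Hence tw(G) = 2 exactly.

2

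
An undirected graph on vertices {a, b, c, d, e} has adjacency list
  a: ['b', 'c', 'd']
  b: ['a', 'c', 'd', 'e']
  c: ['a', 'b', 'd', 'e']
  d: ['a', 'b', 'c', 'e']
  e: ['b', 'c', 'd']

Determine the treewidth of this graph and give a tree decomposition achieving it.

Treewidth 3.
One such decomposition:
Bags: B1 = {b, c, d, e}  B2 = {a, b, c, d}
Tree: B1–B2

Every bag has size at most 4, so the width is 4 − 1 = 3 and tw(G) ≤ 3. For the lower bound, the 4 vertices {b, c, d, e} are pairwise adjacent, and any tree decomposition puts a clique entirely inside one bag — forcing width ≥ 3. Hence tw(G) = 3 exactly.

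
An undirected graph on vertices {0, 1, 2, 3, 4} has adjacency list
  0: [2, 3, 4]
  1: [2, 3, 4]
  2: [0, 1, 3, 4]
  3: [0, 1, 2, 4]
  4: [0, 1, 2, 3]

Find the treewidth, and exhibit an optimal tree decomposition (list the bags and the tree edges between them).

Treewidth 3.
Bags: B1 = {1, 2, 3, 4}  B2 = {0, 2, 3, 4}
Tree: B1–B2

The largest bag has 4 vertices, giving width 3; this decomposition certifies tw(G) ≤ 3. For the lower bound, the 4 vertices {0, 2, 3, 4} are pairwise adjacent, and any tree decomposition puts a clique entirely inside one bag — forcing width ≥ 3. Hence tw(G) = 3 exactly.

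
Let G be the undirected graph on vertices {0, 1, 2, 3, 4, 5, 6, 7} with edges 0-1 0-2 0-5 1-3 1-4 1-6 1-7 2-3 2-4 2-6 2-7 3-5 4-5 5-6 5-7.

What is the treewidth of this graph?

A width-3 tree decomposition is:
Bags: B1 = {1, 2, 4, 5}  B2 = {1, 2, 5, 7}  B3 = {1, 2, 5, 6}  B4 = {1, 2, 3, 5}  B5 = {0, 1, 2, 5}
Tree: B1–B2, B2–B3, B3–B4, B4–B5
The largest bag has 4 vertices, giving width 3; this decomposition certifies tw(G) ≤ 3. For the lower bound: the 4 vertex sets {2,4}, {5,7}, {1}, {6} are disjoint, each induces a connected subgraph, and every pair is joined by at least one edge of G. Contracting each set to a single vertex therefore yields K_{4} as a minor, and since treewidth is minor-monotone, tw(G) ≥ tw(K_{4}) = 3. Therefore the treewidth is 3.

3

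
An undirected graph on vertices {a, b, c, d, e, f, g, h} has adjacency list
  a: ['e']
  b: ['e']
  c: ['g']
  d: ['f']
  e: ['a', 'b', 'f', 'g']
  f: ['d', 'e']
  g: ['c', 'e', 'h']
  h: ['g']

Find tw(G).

A width-1 tree decomposition is:
Bags: B1 = {b, e}  B2 = {e, g}  B3 = {e, f}  B4 = {c, g}  B5 = {g, h}  B6 = {a, e}  B7 = {d, f}
Tree: B1–B2, B1–B3, B2–B4, B2–B5, B2–B6, B3–B7
Every bag has size at most 2, so the width is 2 − 1 = 1 and tw(G) ≤ 1. G has an edge, so its treewidth is at least 1. Combining the bounds, tw(G) = 1.

1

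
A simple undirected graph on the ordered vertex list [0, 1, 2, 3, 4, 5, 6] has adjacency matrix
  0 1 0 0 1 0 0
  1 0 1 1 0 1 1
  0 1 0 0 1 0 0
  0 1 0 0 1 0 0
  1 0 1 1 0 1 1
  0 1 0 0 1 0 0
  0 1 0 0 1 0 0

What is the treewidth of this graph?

A width-2 tree decomposition is:
Bags: B1 = {1, 4, 6}  B2 = {1, 3, 4}  B3 = {1, 2, 4}  B4 = {0, 1, 4}  B5 = {1, 4, 5}
Tree: B1–B2, B2–B3, B3–B4, B4–B5
Each bag holds 3 vertices, so the decomposition has width 2, which upper-bounds the treewidth. The edges 4–6–1–3–4 form a cycle, so G is not a tree and its treewidth is at least 2. Therefore the treewidth is 2.

2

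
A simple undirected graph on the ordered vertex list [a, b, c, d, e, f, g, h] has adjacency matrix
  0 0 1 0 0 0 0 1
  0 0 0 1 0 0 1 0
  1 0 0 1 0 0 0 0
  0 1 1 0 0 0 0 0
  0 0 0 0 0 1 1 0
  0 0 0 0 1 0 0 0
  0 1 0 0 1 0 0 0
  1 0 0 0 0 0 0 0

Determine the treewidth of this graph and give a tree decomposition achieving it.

Each bag holds 2 vertices, so the decomposition has width 1, which upper-bounds the treewidth. G has an edge, so its treewidth is at least 1. Therefore the treewidth is 1.

Treewidth 1.
One optimal decomposition is:
Bags: B1 = {a, h}  B2 = {a, c}  B3 = {c, d}  B4 = {b, d}  B5 = {b, g}  B6 = {e, g}  B7 = {e, f}
Tree: B1–B2, B2–B3, B3–B4, B4–B5, B5–B6, B6–B7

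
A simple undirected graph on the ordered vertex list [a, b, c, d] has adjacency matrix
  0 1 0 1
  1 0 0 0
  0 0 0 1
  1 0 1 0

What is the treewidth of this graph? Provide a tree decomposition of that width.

The largest bag has 2 vertices, giving width 1; this decomposition certifies tw(G) ≤ 1. Any graph with an edge has treewidth ≥ 1, and G has the edge b–a. The upper and lower bounds meet at 1, so that is the treewidth.

Treewidth 1.
One such decomposition:
Bags: B1 = {a, b}  B2 = {a, d}  B3 = {c, d}
Tree: B1–B2, B2–B3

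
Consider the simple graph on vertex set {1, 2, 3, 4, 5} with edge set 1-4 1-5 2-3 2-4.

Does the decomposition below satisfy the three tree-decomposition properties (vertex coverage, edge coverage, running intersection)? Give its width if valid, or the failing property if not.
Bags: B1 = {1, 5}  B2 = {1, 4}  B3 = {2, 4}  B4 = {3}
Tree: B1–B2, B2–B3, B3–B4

No — edge (2,3) lies in no bag.

A tree decomposition must satisfy three properties: every vertex lies in some bag; for every edge, both endpoints lie together in some bag; and for every vertex, the bags containing it form a connected subtree. Here edge (2,3) lies in no bag, so the decomposition is invalid.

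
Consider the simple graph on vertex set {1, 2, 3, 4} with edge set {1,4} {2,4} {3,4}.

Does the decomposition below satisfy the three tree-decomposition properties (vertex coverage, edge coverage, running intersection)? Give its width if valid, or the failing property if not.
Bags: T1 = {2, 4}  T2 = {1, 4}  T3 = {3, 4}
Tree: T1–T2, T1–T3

Every vertex of G appears in some bag (union = {1, 2, 3, 4}); every edge is covered by a bag; and for each vertex v the set of bags containing v is connected in the bag tree. The decomposition is therefore valid. The largest bag has 2 vertices, so the width is 1.

Yes; width 1.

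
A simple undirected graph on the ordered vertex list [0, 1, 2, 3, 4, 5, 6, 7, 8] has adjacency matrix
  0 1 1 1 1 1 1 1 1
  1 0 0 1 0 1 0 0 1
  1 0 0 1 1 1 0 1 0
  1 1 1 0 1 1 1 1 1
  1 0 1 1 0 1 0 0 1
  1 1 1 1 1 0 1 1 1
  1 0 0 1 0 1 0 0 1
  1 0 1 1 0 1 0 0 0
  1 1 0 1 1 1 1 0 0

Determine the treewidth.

4

A width-4 tree decomposition is:
Bags: B1 = {0, 1, 3, 5, 8}  B2 = {0, 3, 4, 5, 8}  B3 = {0, 3, 5, 6, 8}  B4 = {0, 2, 3, 4, 5}  B5 = {0, 2, 3, 5, 7}
Tree: B1–B2, B2–B3, B2–B4, B4–B5
The largest bag has 5 vertices, giving width 4; this decomposition certifies tw(G) ≤ 4. On the other hand G contains the 5-clique {0, 1, 3, 5, 8}. A clique must lie in a single bag of any decomposition, so no decomposition can have width below 4. Therefore the treewidth is 4.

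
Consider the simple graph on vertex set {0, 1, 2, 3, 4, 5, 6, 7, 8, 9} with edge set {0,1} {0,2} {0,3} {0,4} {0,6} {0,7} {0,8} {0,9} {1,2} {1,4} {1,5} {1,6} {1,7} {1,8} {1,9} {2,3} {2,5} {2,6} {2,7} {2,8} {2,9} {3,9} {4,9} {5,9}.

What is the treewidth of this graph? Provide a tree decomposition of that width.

Treewidth 3.
Bags: B1 = {0, 1, 2, 9}  B2 = {0, 1, 2, 6}  B3 = {0, 1, 4, 9}  B4 = {0, 1, 2, 7}  B5 = {1, 2, 5, 9}  B6 = {0, 2, 3, 9}  B7 = {0, 1, 2, 8}
Tree: B1–B2, B1–B3, B2–B4, B1–B5, B1–B6, B1–B7

Each bag holds 4 vertices, so the decomposition has width 3, which upper-bounds the treewidth. On the other hand G contains the 4-clique {0, 1, 2, 8}. A clique must lie in a single bag of any decomposition, so no decomposition can have width below 3. Hence tw(G) = 3 exactly.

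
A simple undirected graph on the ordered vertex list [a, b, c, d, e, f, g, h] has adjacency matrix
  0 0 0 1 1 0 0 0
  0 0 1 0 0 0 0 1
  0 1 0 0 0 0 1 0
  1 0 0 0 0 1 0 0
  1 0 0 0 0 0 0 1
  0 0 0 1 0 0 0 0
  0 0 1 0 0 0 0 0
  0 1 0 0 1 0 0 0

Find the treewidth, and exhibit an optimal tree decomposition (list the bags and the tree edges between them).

Treewidth 1.
Bags: B1 = {c, g}  B2 = {b, c}  B3 = {b, h}  B4 = {e, h}  B5 = {a, e}  B6 = {a, d}  B7 = {d, f}
Tree: B1–B2, B2–B3, B3–B4, B4–B5, B5–B6, B6–B7

Each bag holds 2 vertices, so the decomposition has width 1, which upper-bounds the treewidth. Any graph with an edge has treewidth ≥ 1, and G has the edge g–c. The upper and lower bounds meet at 1, so that is the treewidth.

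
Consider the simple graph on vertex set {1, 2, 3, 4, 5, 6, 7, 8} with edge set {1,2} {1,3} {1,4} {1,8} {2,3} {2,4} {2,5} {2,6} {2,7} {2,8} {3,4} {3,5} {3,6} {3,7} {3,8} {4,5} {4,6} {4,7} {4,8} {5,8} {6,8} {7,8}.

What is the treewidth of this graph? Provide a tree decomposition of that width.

Treewidth 4.
One optimal decomposition is:
Bags: B1 = {2, 3, 4, 5, 8}  B2 = {2, 3, 4, 7, 8}  B3 = {1, 2, 3, 4, 8}  B4 = {2, 3, 4, 6, 8}
Tree: B1–B2, B1–B3, B2–B4

The largest bag has 5 vertices, giving width 4; this decomposition certifies tw(G) ≤ 4. Conversely, {1, 2, 3, 4, 8} is a clique of size 5, and the vertices of any clique must share a bag in every tree decomposition; so some bag has ≥ 5 vertices and tw(G) ≥ 4. The upper and lower bounds meet at 4, so that is the treewidth.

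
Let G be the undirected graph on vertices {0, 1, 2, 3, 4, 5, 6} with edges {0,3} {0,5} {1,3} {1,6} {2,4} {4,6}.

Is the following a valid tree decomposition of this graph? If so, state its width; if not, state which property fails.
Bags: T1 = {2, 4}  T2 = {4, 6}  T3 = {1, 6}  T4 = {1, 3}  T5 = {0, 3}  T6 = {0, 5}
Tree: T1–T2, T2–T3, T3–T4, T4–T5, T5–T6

Yes; width 1.

Checking the three conditions: (i) the bags cover all of {0, 1, 2, 3, 4, 5, 6}; (ii) for each edge, some bag contains both endpoints; (iii) the bags containing any fixed vertex form a subtree. All hold, so the decomposition is valid with width 2 − 1 = 1.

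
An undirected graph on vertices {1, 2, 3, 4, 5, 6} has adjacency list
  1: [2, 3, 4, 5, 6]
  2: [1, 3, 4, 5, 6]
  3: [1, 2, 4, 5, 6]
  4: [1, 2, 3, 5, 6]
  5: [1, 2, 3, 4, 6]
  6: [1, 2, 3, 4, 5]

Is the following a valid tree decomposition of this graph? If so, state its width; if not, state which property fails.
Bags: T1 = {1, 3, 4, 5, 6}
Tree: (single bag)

A tree decomposition must satisfy three properties: every vertex lies in some bag; for every edge, both endpoints lie together in some bag; and for every vertex, the bags containing it form a connected subtree. Here vertex 2 appears in no bag, so the decomposition is invalid.

No — vertex 2 appears in no bag.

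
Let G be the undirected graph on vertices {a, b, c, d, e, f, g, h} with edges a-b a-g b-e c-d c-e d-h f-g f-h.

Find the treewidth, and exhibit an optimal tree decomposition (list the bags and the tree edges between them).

The largest bag has 3 vertices, giving width 2; this decomposition certifies tw(G) ≤ 2. For the lower bound, G contains the cycle b–e–c–d–h–f–g–a–b, so G is not a forest; only forests have treewidth ≤ 1, hence tw(G) ≥ 2. Hence tw(G) = 2 exactly.

Treewidth 2.
One optimal decomposition is:
Bags: B1 = {b, c, e}  B2 = {b, c, d}  B3 = {b, d, h}  B4 = {b, f, h}  B5 = {b, f, g}  B6 = {a, b, g}
Tree: B1–B2, B2–B3, B3–B4, B4–B5, B5–B6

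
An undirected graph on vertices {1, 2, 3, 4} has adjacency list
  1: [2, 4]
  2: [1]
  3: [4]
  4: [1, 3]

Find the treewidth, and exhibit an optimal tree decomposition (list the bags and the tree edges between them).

Treewidth 1.
Bags: B1 = {1, 4}  B2 = {3, 4}  B3 = {1, 2}
Tree: B1–B2, B1–B3

Every bag has size at most 2, so the width is 2 − 1 = 1 and tw(G) ≤ 1. Since G has at least one edge (e.g. 4–1), it is not an edgeless graph, so tw(G) ≥ 1. Combining the bounds, tw(G) = 1.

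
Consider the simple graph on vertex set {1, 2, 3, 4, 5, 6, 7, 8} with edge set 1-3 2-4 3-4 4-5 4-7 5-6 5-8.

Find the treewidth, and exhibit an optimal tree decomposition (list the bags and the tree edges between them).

Treewidth 1.
Bags: B1 = {3, 4}  B2 = {4, 5}  B3 = {2, 4}  B4 = {1, 3}  B5 = {5, 8}  B6 = {5, 6}  B7 = {4, 7}
Tree: B1–B2, B1–B3, B1–B4, B2–B5, B5–B6, B3–B7

The largest bag has 2 vertices, giving width 1; this decomposition certifies tw(G) ≤ 1. Any graph with an edge has treewidth ≥ 1, and G has the edge 3–4. Combining the bounds, tw(G) = 1.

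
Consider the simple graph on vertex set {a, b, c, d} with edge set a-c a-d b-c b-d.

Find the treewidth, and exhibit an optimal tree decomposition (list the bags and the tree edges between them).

Treewidth 2.
One such decomposition:
Bags: B1 = {a, c, d}  B2 = {b, c, d}
Tree: B1–B2

The largest bag has 3 vertices, giving width 2; this decomposition certifies tw(G) ≤ 2. Since c–a–d–b–c is a cycle in G, G is not acyclic. Forests are exactly the graphs of treewidth ≤ 1, so tw(G) ≥ 2. Combining the bounds, tw(G) = 2.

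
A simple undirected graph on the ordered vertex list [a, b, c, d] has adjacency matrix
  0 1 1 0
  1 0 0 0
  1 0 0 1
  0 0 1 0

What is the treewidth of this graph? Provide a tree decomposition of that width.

Treewidth 1.
One optimal decomposition is:
Bags: B1 = {a, c}  B2 = {a, b}  B3 = {c, d}
Tree: B1–B2, B1–B3

Every bag has size at most 2, so the width is 2 − 1 = 1 and tw(G) ≤ 1. G has an edge, so its treewidth is at least 1. The upper and lower bounds meet at 1, so that is the treewidth.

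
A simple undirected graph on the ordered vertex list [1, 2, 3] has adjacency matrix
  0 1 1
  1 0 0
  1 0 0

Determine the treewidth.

A width-1 tree decomposition is:
Bags: B1 = {1, 3}  B2 = {1, 2}
Tree: B1–B2
The largest bag has 2 vertices, giving width 1; this decomposition certifies tw(G) ≤ 1. G has an edge, so its treewidth is at least 1. Therefore the treewidth is 1.

1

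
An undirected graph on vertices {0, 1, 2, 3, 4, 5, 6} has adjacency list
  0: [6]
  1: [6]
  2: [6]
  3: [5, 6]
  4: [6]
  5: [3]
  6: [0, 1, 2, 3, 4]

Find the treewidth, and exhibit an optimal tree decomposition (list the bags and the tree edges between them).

Treewidth 1.
Bags: B1 = {3, 5}  B2 = {3, 6}  B3 = {2, 6}  B4 = {4, 6}  B5 = {0, 6}  B6 = {1, 6}
Tree: B1–B2, B2–B3, B3–B4, B3–B5, B2–B6

The largest bag has 2 vertices, giving width 1; this decomposition certifies tw(G) ≤ 1. Since G has at least one edge (e.g. 3–5), it is not an edgeless graph, so tw(G) ≥ 1. Hence tw(G) = 1 exactly.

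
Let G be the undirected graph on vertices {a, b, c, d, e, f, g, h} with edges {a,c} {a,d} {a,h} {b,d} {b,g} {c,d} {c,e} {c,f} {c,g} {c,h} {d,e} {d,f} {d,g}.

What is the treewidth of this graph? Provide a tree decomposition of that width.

Every bag has size at most 3, so the width is 3 − 1 = 2 and tw(G) ≤ 2. Conversely, {c, d, g} is a clique of size 3, and the vertices of any clique must share a bag in every tree decomposition; so some bag has ≥ 3 vertices and tw(G) ≥ 2. Hence tw(G) = 2 exactly.

Treewidth 2.
One such decomposition:
Bags: B1 = {c, d, f}  B2 = {c, d, e}  B3 = {c, d, g}  B4 = {a, c, d}  B5 = {b, d, g}  B6 = {a, c, h}
Tree: B1–B2, B1–B3, B2–B4, B3–B5, B4–B6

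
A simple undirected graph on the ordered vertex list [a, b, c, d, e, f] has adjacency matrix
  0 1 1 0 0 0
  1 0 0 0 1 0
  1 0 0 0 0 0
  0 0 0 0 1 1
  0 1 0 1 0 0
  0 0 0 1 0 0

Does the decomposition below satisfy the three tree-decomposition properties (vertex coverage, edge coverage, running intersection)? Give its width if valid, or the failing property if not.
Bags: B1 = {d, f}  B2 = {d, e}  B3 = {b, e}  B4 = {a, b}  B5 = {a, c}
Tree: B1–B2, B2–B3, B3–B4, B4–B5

Yes; width 1.

Vertex coverage: the bags together contain {a, b, c, d, e, f}, the full vertex set. Edge coverage: each edge of G has both endpoints in at least one bag. Running intersection: for every vertex, the bags containing it form a connected subtree. All three properties hold, so this is a valid tree decomposition of width max|bag| − 1 = 1, and hence tw(G) ≤ 1.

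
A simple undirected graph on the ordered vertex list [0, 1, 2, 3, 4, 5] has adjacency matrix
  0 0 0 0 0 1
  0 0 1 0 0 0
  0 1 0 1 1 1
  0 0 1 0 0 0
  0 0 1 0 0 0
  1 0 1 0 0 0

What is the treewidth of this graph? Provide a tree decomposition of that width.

Each bag holds 2 vertices, so the decomposition has width 1, which upper-bounds the treewidth. Any graph with an edge has treewidth ≥ 1, and G has the edge 2–4. Hence tw(G) = 1 exactly.

Treewidth 1.
Bags: B1 = {2, 4}  B2 = {1, 2}  B3 = {2, 5}  B4 = {2, 3}  B5 = {0, 5}
Tree: B1–B2, B1–B3, B2–B4, B3–B5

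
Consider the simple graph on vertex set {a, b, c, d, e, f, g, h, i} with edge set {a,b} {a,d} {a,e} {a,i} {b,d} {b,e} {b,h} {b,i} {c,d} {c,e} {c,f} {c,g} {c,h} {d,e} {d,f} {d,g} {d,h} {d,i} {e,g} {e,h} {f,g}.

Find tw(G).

3

A width-3 tree decomposition is:
Bags: B1 = {b, d, e, h}  B2 = {c, d, e, h}  B3 = {a, b, d, e}  B4 = {c, d, e, g}  B5 = {c, d, f, g}  B6 = {a, b, d, i}
Tree: B1–B2, B1–B3, B2–B4, B4–B5, B3–B6
Every bag has size at most 4, so the width is 4 − 1 = 3 and tw(G) ≤ 3. Conversely, {c, d, e, g} is a clique of size 4, and the vertices of any clique must share a bag in every tree decomposition; so some bag has ≥ 4 vertices and tw(G) ≥ 3. Therefore the treewidth is 3.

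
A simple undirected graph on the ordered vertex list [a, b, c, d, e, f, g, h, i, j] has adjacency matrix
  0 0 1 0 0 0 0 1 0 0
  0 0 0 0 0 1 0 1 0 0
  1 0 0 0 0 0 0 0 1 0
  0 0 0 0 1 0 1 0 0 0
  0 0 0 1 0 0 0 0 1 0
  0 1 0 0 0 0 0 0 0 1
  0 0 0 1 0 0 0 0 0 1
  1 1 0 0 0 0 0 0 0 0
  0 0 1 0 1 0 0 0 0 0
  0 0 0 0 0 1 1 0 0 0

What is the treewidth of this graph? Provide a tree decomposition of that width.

Treewidth 2.
One such decomposition:
Bags: B1 = {f, g, j}  B2 = {b, f, g}  B3 = {b, g, h}  B4 = {a, g, h}  B5 = {a, c, g}  B6 = {c, g, i}  B7 = {e, g, i}  B8 = {d, e, g}
Tree: B1–B2, B2–B3, B3–B4, B4–B5, B5–B6, B6–B7, B7–B8

Every bag has size at most 3, so the width is 3 − 1 = 2 and tw(G) ≤ 2. For the lower bound, G contains the cycle g–j–f–b–h–a–c–i–e–d–g, so G is not a forest; only forests have treewidth ≤ 1, hence tw(G) ≥ 2. The upper and lower bounds meet at 2, so that is the treewidth.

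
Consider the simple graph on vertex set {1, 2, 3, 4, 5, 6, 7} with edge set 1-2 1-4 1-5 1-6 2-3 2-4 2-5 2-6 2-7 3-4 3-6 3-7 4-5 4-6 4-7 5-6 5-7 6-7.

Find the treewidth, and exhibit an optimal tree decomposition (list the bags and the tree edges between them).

Treewidth 4.
One such decomposition:
Bags: B1 = {1, 2, 4, 5, 6}  B2 = {2, 4, 5, 6, 7}  B3 = {2, 3, 4, 6, 7}
Tree: B1–B2, B2–B3

Every bag has size at most 5, so the width is 5 − 1 = 4 and tw(G) ≤ 4. Conversely, {2, 3, 4, 6, 7} is a clique of size 5, and the vertices of any clique must share a bag in every tree decomposition; so some bag has ≥ 5 vertices and tw(G) ≥ 4. The upper and lower bounds meet at 4, so that is the treewidth.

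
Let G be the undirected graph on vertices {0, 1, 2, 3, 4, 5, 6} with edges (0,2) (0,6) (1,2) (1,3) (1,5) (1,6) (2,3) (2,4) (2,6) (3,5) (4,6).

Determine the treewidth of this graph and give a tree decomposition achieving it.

Treewidth 2.
Bags: B1 = {1, 2, 6}  B2 = {2, 4, 6}  B3 = {1, 2, 3}  B4 = {1, 3, 5}  B5 = {0, 2, 6}
Tree: B1–B2, B1–B3, B3–B4, B2–B5

Every bag has size at most 3, so the width is 3 − 1 = 2 and tw(G) ≤ 2. On the other hand G contains the 3-clique {1, 2, 3}. A clique must lie in a single bag of any decomposition, so no decomposition can have width below 2. Therefore the treewidth is 2.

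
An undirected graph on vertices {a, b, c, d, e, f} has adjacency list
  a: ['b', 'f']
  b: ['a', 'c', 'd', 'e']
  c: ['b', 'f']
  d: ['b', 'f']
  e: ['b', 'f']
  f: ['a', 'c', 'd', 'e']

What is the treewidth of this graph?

2

A width-2 tree decomposition is:
Bags: B1 = {b, c, f}  B2 = {b, d, f}  B3 = {a, b, f}  B4 = {b, e, f}
Tree: B1–B2, B2–B3, B3–B4
The largest bag has 3 vertices, giving width 2; this decomposition certifies tw(G) ≤ 2. Since f–c–b–d–f is a cycle in G, G is not acyclic. Forests are exactly the graphs of treewidth ≤ 1, so tw(G) ≥ 2. The upper and lower bounds meet at 2, so that is the treewidth.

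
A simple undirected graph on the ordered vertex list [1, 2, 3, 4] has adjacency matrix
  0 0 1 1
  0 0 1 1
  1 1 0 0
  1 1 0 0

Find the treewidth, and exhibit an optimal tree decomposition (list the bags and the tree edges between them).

Treewidth 2.
One optimal decomposition is:
Bags: B1 = {1, 2, 3}  B2 = {1, 2, 4}
Tree: B1–B2

The largest bag has 3 vertices, giving width 2; this decomposition certifies tw(G) ≤ 2. The edges 2–3–1–4–2 form a cycle, so G is not a tree and its treewidth is at least 2. Combining the bounds, tw(G) = 2.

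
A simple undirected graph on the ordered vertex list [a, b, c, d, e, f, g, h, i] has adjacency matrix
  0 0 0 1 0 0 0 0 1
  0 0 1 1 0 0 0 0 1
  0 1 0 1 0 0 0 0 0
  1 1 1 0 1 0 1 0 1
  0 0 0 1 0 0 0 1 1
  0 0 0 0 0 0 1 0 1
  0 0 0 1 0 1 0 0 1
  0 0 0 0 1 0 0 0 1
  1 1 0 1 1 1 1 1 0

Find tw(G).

A width-2 tree decomposition is:
Bags: B1 = {d, e, i}  B2 = {d, g, i}  B3 = {b, d, i}  B4 = {b, c, d}  B5 = {a, d, i}  B6 = {f, g, i}  B7 = {e, h, i}
Tree: B1–B2, B2–B3, B3–B4, B2–B5, B2–B6, B1–B7
Each bag holds 3 vertices, so the decomposition has width 2, which upper-bounds the treewidth. On the other hand G contains the 3-clique {b, c, d}. A clique must lie in a single bag of any decomposition, so no decomposition can have width below 2. Hence tw(G) = 2 exactly.

2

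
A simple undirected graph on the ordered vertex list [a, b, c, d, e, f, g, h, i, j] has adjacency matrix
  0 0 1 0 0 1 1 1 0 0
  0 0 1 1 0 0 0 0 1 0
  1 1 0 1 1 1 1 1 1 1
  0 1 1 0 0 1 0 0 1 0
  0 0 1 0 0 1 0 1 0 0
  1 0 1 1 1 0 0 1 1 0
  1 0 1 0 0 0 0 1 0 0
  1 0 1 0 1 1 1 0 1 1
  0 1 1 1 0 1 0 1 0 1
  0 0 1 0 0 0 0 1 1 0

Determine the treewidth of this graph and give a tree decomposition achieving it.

The largest bag has 4 vertices, giving width 3; this decomposition certifies tw(G) ≤ 3. For the lower bound, the 4 vertices {c, d, f, i} are pairwise adjacent, and any tree decomposition puts a clique entirely inside one bag — forcing width ≥ 3. Therefore the treewidth is 3.

Treewidth 3.
Bags: B1 = {c, h, i, j}  B2 = {c, f, h, i}  B3 = {a, c, f, h}  B4 = {c, d, f, i}  B5 = {b, c, d, i}  B6 = {a, c, g, h}  B7 = {c, e, f, h}
Tree: B1–B2, B2–B3, B2–B4, B4–B5, B3–B6, B2–B7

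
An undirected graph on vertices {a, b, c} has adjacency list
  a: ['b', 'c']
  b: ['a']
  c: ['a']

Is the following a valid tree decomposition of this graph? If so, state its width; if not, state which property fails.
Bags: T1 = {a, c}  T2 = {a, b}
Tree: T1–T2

Yes; width 1.

Checking the three conditions: (i) the bags cover all of {a, b, c}; (ii) for each edge, some bag contains both endpoints; (iii) the bags containing any fixed vertex form a subtree. All hold, so the decomposition is valid with width 2 − 1 = 1.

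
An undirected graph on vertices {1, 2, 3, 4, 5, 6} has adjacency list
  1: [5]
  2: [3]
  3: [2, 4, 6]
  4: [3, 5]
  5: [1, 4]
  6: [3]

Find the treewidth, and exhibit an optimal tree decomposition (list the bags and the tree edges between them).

The largest bag has 2 vertices, giving width 1; this decomposition certifies tw(G) ≤ 1. G has an edge, so its treewidth is at least 1. Therefore the treewidth is 1.

Treewidth 1.
Bags: B1 = {4, 5}  B2 = {3, 4}  B3 = {1, 5}  B4 = {3, 6}  B5 = {2, 3}
Tree: B1–B2, B1–B3, B2–B4, B2–B5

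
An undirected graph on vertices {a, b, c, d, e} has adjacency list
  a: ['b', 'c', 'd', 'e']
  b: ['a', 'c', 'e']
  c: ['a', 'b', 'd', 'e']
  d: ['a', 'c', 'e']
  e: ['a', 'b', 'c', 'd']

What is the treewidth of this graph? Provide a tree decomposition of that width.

Every bag has size at most 4, so the width is 4 − 1 = 3 and tw(G) ≤ 3. On the other hand G contains the 4-clique {a, c, d, e}. A clique must lie in a single bag of any decomposition, so no decomposition can have width below 3. The upper and lower bounds meet at 3, so that is the treewidth.

Treewidth 3.
One optimal decomposition is:
Bags: B1 = {a, c, d, e}  B2 = {a, b, c, e}
Tree: B1–B2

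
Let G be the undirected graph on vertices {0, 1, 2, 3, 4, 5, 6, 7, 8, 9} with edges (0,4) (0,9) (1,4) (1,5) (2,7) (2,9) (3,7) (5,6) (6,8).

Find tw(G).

A width-1 tree decomposition is:
Bags: B1 = {3, 7}  B2 = {2, 7}  B3 = {2, 9}  B4 = {0, 9}  B5 = {0, 4}  B6 = {1, 4}  B7 = {1, 5}  B8 = {5, 6}  B9 = {6, 8}
Tree: B1–B2, B2–B3, B3–B4, B4–B5, B5–B6, B6–B7, B7–B8, B8–B9
Each bag holds 2 vertices, so the decomposition has width 1, which upper-bounds the treewidth. G has an edge, so its treewidth is at least 1. Combining the bounds, tw(G) = 1.

1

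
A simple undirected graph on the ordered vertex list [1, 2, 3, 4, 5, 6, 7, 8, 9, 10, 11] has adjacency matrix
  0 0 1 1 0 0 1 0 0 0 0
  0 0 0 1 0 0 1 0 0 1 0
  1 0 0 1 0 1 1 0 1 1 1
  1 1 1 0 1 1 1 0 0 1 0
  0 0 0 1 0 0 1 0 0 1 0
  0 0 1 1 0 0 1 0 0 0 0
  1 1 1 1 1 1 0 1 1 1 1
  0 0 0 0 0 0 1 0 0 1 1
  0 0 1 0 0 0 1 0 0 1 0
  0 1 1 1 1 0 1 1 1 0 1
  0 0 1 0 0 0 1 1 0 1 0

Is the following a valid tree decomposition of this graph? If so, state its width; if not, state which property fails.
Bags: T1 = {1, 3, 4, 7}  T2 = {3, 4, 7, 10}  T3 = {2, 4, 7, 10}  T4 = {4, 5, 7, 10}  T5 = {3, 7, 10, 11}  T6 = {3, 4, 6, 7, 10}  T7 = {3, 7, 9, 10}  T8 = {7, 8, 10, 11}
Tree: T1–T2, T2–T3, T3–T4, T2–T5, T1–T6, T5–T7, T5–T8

No — bags containing vertex 10 are not connected in the tree.

A tree decomposition must satisfy three properties: every vertex lies in some bag; for every edge, both endpoints lie together in some bag; and for every vertex, the bags containing it form a connected subtree. Here bags containing vertex 10 are not connected in the tree, so the decomposition is invalid.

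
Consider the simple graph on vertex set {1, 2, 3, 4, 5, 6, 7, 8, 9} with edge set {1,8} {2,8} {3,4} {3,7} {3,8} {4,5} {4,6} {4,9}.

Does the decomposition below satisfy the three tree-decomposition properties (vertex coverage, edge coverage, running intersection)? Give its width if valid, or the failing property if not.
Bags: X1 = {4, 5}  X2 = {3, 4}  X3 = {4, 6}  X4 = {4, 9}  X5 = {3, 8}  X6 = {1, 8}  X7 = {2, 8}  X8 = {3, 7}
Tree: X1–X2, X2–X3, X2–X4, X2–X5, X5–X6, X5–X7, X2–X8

Yes; width 1.

Checking the three conditions: (i) the bags cover all of {1, 2, 3, 4, 5, 6, 7, 8, 9}; (ii) for each edge, some bag contains both endpoints; (iii) the bags containing any fixed vertex form a subtree. All hold, so the decomposition is valid with width 2 − 1 = 1.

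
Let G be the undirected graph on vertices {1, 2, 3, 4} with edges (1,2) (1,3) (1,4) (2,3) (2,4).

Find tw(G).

2

A width-2 tree decomposition is:
Bags: B1 = {1, 2, 3}  B2 = {1, 2, 4}
Tree: B1–B2
Each bag holds 3 vertices, so the decomposition has width 2, which upper-bounds the treewidth. For the lower bound, the 3 vertices {1, 2, 3} are pairwise adjacent, and any tree decomposition puts a clique entirely inside one bag — forcing width ≥ 2. Combining the bounds, tw(G) = 2.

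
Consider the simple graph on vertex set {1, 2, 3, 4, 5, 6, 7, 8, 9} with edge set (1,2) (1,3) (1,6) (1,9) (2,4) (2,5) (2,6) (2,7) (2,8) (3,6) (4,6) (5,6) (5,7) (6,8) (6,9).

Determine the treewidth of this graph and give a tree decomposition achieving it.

Every bag has size at most 3, so the width is 3 − 1 = 2 and tw(G) ≤ 2. Conversely, {1, 6, 9} is a clique of size 3, and the vertices of any clique must share a bag in every tree decomposition; so some bag has ≥ 3 vertices and tw(G) ≥ 2. Combining the bounds, tw(G) = 2.

Treewidth 2.
Bags: B1 = {1, 3, 6}  B2 = {1, 2, 6}  B3 = {2, 5, 6}  B4 = {1, 6, 9}  B5 = {2, 6, 8}  B6 = {2, 4, 6}  B7 = {2, 5, 7}
Tree: B1–B2, B2–B3, B2–B4, B3–B5, B2–B6, B3–B7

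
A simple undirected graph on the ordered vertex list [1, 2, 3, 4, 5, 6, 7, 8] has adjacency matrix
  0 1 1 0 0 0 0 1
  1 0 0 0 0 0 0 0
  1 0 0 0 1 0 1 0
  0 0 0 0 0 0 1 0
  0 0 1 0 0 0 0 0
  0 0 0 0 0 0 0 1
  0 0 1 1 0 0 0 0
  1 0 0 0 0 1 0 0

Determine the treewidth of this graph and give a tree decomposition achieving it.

Each bag holds 2 vertices, so the decomposition has width 1, which upper-bounds the treewidth. G has an edge, so its treewidth is at least 1. Therefore the treewidth is 1.

Treewidth 1.
One such decomposition:
Bags: B1 = {1, 3}  B2 = {1, 2}  B3 = {1, 8}  B4 = {3, 5}  B5 = {3, 7}  B6 = {6, 8}  B7 = {4, 7}
Tree: B1–B2, B2–B3, B1–B4, B1–B5, B3–B6, B5–B7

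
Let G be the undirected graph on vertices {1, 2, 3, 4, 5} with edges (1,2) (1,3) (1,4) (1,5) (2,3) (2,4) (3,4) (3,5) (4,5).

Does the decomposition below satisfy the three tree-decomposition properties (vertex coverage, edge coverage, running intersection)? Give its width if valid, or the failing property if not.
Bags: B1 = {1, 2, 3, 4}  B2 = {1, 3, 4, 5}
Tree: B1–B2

Yes; width 3.

Every vertex of G appears in some bag (union = {1, 2, 3, 4, 5}); every edge is covered by a bag; and for each vertex v the set of bags containing v is connected in the bag tree. The decomposition is therefore valid. The largest bag has 4 vertices, so the width is 3.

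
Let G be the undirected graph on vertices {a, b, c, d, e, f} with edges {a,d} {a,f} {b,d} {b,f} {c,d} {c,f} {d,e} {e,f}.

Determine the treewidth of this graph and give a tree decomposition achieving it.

Each bag holds 3 vertices, so the decomposition has width 2, which upper-bounds the treewidth. The edges a–f–c–d–a form a cycle, so G is not a tree and its treewidth is at least 2. The upper and lower bounds meet at 2, so that is the treewidth.

Treewidth 2.
Bags: B1 = {a, d, f}  B2 = {c, d, f}  B3 = {d, e, f}  B4 = {b, d, f}
Tree: B1–B2, B2–B3, B3–B4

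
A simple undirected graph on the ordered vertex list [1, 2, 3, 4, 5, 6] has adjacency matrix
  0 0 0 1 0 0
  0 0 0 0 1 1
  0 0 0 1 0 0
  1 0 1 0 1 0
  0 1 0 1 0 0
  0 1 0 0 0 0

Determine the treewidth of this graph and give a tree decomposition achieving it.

Treewidth 1.
One such decomposition:
Bags: B1 = {3, 4}  B2 = {4, 5}  B3 = {2, 5}  B4 = {2, 6}  B5 = {1, 4}
Tree: B1–B2, B2–B3, B3–B4, B2–B5

Each bag holds 2 vertices, so the decomposition has width 1, which upper-bounds the treewidth. Any graph with an edge has treewidth ≥ 1, and G has the edge 4–3. Hence tw(G) = 1 exactly.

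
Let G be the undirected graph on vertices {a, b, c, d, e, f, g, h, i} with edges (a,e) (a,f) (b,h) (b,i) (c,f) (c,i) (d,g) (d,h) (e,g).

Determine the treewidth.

2

A width-2 tree decomposition is:
Bags: B1 = {a, e, g}  B2 = {a, f, g}  B3 = {c, f, g}  B4 = {c, g, i}  B5 = {b, g, i}  B6 = {b, g, h}  B7 = {d, g, h}
Tree: B1–B2, B2–B3, B3–B4, B4–B5, B5–B6, B6–B7
Every bag has size at most 3, so the width is 3 − 1 = 2 and tw(G) ≤ 2. For the lower bound, G contains the cycle g–e–a–f–c–i–b–h–d–g, so G is not a forest; only forests have treewidth ≤ 1, hence tw(G) ≥ 2. Combining the bounds, tw(G) = 2.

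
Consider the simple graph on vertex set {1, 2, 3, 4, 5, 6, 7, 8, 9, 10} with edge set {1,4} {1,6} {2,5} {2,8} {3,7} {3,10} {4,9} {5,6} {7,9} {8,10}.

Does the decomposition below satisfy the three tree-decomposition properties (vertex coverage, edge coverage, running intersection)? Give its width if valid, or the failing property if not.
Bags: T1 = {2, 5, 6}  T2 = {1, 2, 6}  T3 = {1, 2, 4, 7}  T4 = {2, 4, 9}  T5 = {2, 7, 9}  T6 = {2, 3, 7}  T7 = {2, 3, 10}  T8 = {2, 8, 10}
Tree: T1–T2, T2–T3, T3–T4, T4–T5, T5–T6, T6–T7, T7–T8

A tree decomposition must satisfy three properties: every vertex lies in some bag; for every edge, both endpoints lie together in some bag; and for every vertex, the bags containing it form a connected subtree. Here bags containing vertex 7 are not connected in the tree, so the decomposition is invalid.

No — bags containing vertex 7 are not connected in the tree.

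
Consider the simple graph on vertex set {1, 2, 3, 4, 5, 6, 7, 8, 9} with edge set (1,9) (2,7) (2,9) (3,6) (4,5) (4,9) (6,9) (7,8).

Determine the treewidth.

A width-1 tree decomposition is:
Bags: B1 = {2, 9}  B2 = {4, 9}  B3 = {6, 9}  B4 = {3, 6}  B5 = {4, 5}  B6 = {2, 7}  B7 = {7, 8}  B8 = {1, 9}
Tree: B1–B2, B1–B3, B3–B4, B2–B5, B1–B6, B6–B7, B3–B8
Every bag has size at most 2, so the width is 2 − 1 = 1 and tw(G) ≤ 1. Since G has at least one edge (e.g. 9–2), it is not an edgeless graph, so tw(G) ≥ 1. The upper and lower bounds meet at 1, so that is the treewidth.

1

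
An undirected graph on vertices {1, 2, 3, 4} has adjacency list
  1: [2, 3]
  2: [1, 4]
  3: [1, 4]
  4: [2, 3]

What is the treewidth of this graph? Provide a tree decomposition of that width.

The largest bag has 3 vertices, giving width 2; this decomposition certifies tw(G) ≤ 2. The edges 2–4–3–1–2 form a cycle, so G is not a tree and its treewidth is at least 2. Therefore the treewidth is 2.

Treewidth 2.
Bags: B1 = {2, 3, 4}  B2 = {1, 2, 3}
Tree: B1–B2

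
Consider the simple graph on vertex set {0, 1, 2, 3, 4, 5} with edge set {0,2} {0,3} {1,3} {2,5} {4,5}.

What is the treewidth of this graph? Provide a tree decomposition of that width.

Each bag holds 2 vertices, so the decomposition has width 1, which upper-bounds the treewidth. Since G has at least one edge (e.g. 4–5), it is not an edgeless graph, so tw(G) ≥ 1. Combining the bounds, tw(G) = 1.

Treewidth 1.
One optimal decomposition is:
Bags: B1 = {4, 5}  B2 = {2, 5}  B3 = {0, 2}  B4 = {0, 3}  B5 = {1, 3}
Tree: B1–B2, B2–B3, B3–B4, B4–B5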